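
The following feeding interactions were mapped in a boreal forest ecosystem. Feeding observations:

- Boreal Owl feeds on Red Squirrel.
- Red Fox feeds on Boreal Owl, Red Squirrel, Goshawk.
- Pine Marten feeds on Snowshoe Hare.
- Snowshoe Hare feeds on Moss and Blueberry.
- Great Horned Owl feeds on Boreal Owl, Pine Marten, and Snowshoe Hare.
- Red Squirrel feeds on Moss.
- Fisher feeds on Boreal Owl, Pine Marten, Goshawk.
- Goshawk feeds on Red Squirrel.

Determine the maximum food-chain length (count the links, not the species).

3 links

One longest chain: Moss → Red Squirrel → Goshawk → Red Fox.
It has 4 species and 3 links.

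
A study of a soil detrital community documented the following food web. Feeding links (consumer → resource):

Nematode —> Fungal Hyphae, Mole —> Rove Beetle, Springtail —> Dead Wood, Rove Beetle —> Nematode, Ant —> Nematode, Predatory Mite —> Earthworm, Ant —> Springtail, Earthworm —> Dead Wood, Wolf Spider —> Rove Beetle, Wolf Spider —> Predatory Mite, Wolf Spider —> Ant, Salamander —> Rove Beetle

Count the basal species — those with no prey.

Basal species (no prey listed): Dead Wood, Fungal Hyphae.
Count: 2.

2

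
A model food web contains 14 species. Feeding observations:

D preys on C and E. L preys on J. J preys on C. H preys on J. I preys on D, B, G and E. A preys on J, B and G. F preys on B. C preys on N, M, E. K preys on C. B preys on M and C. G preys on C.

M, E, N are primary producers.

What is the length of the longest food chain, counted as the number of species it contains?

One longest chain: M → C → J → L.
It has 4 species and 3 links.

4 species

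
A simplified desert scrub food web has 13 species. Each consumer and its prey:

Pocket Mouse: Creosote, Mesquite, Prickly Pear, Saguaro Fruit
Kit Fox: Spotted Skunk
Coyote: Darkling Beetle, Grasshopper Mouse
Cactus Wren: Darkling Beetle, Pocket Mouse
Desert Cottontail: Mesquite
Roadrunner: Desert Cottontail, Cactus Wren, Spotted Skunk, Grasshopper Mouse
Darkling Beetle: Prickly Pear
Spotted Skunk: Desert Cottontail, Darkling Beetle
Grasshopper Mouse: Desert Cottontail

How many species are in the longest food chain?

4 species

One longest chain: Mesquite → Desert Cottontail → Grasshopper Mouse → Coyote.
It has 4 species and 3 links.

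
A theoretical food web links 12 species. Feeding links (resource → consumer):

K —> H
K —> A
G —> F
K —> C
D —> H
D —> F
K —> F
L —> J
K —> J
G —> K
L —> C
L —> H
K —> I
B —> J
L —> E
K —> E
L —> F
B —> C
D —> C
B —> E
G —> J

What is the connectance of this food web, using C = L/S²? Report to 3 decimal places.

The web has S = 12 species and L = 21 feeding links.
C = L / S² = 21 / 144 = 0.1458 ≈ 0.146.

C = 0.146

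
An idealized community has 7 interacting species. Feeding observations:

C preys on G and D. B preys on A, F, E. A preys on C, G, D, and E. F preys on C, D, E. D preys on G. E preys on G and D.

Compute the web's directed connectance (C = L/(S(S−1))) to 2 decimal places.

C = 0.36

The web has S = 7 species and L = 15 feeding links.
C = L / (S(S−1)) = 15 / 42 = 0.3571 ≈ 0.36.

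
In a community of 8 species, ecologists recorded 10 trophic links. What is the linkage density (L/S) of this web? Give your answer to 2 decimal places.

L/S = 1.25

There are L = 10 links among S = 8 species.
L/S = 10/8 = 1.2500 ≈ 1.25.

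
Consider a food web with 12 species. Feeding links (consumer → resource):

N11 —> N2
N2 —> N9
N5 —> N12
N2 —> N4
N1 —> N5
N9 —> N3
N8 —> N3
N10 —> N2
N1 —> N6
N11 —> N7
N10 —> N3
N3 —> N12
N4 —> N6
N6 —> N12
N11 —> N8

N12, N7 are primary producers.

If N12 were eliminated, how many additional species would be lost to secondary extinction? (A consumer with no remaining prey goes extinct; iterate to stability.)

Remove N12.
Round 1: N3 (all prey gone), N5 (all prey gone), N6 (all prey gone) → extinct.
Round 2: N4 (all prey gone), N9 (all prey gone), N1 (all prey gone), N8 (all prey gone) → extinct.
Round 3: N2 (all prey gone) → extinct.
Round 4: N10 (all prey gone) → extinct.
No further losses. Total secondary extinctions: 9.

9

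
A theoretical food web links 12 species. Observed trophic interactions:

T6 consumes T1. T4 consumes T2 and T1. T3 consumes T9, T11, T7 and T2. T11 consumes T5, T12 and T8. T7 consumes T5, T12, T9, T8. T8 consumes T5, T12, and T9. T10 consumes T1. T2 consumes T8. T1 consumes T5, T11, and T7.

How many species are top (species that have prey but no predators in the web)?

Top species (has prey, but nothing eats it): T3, T4, T10, T6.
Count: 4.

4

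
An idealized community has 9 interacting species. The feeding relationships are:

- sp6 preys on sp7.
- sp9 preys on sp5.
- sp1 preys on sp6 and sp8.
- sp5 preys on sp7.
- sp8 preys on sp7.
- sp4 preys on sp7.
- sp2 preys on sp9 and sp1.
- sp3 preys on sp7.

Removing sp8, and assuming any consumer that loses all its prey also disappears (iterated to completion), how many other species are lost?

0

Remove sp8.
Every predator of it retains at least one other prey: sp1 still has sp6.
No consumer loses all prey, so no secondary extinctions occur.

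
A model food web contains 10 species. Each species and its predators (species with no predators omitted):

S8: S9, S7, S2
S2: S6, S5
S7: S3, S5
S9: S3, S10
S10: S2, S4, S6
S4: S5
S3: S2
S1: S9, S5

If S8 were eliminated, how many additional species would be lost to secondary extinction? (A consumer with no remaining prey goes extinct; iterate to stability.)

1

Remove S8.
Round 1: S7 (all prey gone) → extinct.
No further losses. Total secondary extinctions: 1.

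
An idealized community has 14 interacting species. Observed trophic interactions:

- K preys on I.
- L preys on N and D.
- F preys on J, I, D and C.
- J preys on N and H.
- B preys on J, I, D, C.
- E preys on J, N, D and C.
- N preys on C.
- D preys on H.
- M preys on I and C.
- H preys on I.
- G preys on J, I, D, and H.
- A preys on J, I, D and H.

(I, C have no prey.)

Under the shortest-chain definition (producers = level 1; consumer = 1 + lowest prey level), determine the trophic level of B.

I is a producer → level 1.
B eats I → level 2.

Trophic level 2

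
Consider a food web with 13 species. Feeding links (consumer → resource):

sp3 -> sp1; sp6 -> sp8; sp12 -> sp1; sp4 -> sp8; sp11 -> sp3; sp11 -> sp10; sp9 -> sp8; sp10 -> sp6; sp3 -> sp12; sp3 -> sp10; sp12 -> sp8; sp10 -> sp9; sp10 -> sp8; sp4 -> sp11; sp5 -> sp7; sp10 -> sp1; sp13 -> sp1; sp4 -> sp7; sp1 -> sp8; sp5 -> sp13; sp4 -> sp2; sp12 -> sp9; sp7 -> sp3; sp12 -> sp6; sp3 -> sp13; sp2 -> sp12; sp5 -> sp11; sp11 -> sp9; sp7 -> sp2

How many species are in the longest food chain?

6 species

One longest chain: sp8 → sp1 → sp10 → sp3 → sp11 → sp4.
It has 6 species and 5 links.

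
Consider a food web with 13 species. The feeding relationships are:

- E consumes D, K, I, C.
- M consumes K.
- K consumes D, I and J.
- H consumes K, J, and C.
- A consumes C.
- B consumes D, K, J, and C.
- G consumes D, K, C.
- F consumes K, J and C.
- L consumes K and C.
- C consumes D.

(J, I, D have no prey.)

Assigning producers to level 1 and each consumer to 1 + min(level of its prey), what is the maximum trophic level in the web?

3

Producers (level 1): J, I, D.
Following each consumer down to its lowest-level prey: J → K → M (levels 1 through 3).
All prey of M (K 2) are at level 2 or above, so M is at level 1 + 2 = 3.
Every consumer has at least one prey at level 2 or below, so none exceeds level 3.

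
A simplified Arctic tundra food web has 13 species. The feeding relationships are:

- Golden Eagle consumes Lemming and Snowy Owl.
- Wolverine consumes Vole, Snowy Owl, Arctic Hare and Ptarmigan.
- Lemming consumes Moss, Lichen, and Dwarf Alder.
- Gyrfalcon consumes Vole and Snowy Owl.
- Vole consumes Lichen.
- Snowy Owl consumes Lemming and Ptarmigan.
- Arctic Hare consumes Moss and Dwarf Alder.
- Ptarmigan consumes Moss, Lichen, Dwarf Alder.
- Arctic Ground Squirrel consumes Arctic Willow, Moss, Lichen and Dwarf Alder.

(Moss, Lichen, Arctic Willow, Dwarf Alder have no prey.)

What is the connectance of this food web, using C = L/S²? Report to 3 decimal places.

C = 0.136

The web has S = 13 species and L = 23 feeding links.
C = L / S² = 23 / 169 = 0.1361 ≈ 0.136.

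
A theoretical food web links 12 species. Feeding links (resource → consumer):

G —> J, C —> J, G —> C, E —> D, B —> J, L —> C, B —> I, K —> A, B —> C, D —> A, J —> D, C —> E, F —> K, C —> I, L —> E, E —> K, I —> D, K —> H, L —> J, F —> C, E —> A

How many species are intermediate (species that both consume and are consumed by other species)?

6

Intermediate species (has both prey and predators): C, E, I, J, K, D.
Count: 6.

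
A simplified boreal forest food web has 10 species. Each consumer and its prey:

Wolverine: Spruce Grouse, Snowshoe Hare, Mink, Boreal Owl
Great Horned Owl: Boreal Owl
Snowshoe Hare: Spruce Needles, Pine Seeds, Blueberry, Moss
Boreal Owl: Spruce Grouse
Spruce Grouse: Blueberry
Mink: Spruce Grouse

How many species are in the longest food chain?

4 species

One longest chain: Blueberry → Spruce Grouse → Mink → Wolverine.
It has 4 species and 3 links.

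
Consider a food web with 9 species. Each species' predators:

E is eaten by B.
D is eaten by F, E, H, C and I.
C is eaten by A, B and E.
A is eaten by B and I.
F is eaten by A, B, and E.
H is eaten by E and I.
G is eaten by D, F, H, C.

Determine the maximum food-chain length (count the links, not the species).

4 links

One longest chain: G → D → C → A → I.
It has 5 species and 4 links.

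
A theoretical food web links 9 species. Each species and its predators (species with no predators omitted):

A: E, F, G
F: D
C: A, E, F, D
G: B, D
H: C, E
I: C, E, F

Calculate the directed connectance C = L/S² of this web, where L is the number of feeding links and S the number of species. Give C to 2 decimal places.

The web has S = 9 species and L = 15 feeding links.
C = L / S² = 15 / 81 = 0.1852 ≈ 0.19.

C = 0.19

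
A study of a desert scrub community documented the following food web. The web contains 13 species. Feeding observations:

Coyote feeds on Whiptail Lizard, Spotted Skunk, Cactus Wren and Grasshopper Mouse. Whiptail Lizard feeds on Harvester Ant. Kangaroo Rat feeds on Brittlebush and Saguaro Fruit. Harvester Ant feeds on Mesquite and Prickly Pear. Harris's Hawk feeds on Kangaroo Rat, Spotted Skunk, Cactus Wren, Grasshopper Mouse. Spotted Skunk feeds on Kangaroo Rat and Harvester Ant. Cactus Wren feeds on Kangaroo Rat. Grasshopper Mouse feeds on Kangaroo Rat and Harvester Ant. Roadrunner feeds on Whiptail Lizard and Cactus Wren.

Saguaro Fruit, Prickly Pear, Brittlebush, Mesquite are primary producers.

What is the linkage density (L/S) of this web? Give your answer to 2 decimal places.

There are L = 20 links among S = 13 species.
L/S = 20/13 = 1.5385 ≈ 1.54.

L/S = 1.54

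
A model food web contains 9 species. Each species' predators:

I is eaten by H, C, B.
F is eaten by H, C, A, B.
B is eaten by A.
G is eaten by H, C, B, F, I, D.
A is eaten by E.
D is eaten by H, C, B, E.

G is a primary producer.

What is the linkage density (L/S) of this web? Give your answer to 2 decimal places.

L/S = 2.11

There are L = 19 links among S = 9 species.
L/S = 19/9 = 2.1111 ≈ 2.11.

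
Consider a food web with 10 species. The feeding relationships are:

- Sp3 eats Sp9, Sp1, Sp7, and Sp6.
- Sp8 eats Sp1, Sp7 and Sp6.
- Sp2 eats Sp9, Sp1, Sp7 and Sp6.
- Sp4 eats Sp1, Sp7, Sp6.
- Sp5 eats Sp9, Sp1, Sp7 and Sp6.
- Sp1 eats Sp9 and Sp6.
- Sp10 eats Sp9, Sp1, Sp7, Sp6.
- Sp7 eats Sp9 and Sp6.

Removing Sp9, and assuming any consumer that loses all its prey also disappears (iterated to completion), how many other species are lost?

Remove Sp9.
Every predator of it retains at least one other prey: Sp1 still has Sp6; Sp7 still has Sp6; Sp5 still has Sp6, Sp1, Sp7; Sp10 still has Sp6, Sp1, Sp7; Sp3 still has Sp6, Sp1, Sp7; Sp2 still has Sp6, Sp1, Sp7.
No consumer loses all prey, so no secondary extinctions occur.

0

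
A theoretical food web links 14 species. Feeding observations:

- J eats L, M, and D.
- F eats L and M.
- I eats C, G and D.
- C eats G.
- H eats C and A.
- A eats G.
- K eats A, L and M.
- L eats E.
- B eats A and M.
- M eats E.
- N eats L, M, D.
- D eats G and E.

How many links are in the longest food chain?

2 links

One longest chain: G → C → I.
It has 3 species and 2 links.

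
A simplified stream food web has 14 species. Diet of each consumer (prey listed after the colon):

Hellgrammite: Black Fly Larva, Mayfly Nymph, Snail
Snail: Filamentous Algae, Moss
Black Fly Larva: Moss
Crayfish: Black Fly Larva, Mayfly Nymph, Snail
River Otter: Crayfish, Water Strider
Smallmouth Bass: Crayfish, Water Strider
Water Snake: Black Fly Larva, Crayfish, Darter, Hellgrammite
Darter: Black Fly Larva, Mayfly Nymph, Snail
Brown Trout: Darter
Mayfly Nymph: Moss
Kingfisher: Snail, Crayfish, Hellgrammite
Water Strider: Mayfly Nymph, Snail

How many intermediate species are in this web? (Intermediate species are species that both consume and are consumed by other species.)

Intermediate species (has both prey and predators): Black Fly Larva, Mayfly Nymph, Snail, Crayfish, Darter, Water Strider, Hellgrammite.
Count: 7.

7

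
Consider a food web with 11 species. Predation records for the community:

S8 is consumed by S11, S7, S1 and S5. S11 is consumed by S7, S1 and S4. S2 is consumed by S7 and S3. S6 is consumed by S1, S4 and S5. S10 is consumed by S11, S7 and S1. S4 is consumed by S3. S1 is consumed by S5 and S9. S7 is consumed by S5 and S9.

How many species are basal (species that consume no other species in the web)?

Basal species (no prey listed): S6, S10, S2, S8.
Count: 4.

4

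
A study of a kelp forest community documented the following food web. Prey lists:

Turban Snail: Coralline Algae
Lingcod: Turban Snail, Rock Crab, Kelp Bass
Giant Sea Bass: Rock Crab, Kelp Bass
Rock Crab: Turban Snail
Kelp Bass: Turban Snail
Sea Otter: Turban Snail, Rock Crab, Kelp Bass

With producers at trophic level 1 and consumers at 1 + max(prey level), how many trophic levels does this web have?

Producers (level 1): Coralline Algae.
Coralline Algae → Turban Snail → Rock Crab → Sea Otter gives Sea Otter level 4.
No species has a prey at level 4, so no species reaches level 5.

4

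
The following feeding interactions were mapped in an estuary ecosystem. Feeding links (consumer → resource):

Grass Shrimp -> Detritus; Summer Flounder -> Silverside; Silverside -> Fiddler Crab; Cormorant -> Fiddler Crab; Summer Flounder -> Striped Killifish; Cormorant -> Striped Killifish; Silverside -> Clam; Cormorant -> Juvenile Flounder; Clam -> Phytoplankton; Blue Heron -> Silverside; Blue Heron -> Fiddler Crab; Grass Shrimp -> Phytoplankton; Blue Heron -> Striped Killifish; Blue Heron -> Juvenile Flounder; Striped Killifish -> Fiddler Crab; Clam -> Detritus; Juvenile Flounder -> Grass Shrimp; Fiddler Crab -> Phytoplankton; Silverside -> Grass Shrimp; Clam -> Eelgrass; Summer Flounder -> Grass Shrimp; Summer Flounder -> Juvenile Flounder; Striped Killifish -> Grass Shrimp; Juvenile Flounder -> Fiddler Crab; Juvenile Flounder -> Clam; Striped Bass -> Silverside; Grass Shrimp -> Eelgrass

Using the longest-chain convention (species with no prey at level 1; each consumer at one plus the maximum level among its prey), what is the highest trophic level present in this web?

Basal resources (level 1): Phytoplankton, Detritus, Eelgrass.
Phytoplankton → Grass Shrimp → Juvenile Flounder → Cormorant gives Cormorant level 4.
No species has a prey at level 4, so no species reaches level 5.

4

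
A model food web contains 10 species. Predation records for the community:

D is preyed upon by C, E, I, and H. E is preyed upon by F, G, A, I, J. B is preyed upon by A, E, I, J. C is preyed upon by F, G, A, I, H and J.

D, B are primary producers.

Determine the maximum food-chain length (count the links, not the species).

One longest chain: D → E → F.
It has 3 species and 2 links.

2 links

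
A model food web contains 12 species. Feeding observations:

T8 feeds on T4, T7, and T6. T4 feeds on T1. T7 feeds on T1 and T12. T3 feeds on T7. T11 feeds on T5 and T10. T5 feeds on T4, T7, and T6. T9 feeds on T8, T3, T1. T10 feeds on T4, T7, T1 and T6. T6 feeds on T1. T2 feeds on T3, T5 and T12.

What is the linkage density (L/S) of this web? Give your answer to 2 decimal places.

L/S = 1.92

There are L = 23 links among S = 12 species.
L/S = 23/12 = 1.9167 ≈ 1.92.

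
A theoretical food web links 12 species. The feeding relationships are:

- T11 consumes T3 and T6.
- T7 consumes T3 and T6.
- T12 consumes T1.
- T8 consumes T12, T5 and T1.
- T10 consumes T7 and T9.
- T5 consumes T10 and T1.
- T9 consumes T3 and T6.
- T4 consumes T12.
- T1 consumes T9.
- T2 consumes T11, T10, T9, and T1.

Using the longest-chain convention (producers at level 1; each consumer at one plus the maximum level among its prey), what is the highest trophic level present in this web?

Producers (level 1): T6, T3.
T6 → T9 → T1 → T12 → T4 gives T4 level 5.
No species has a prey at level 5, so no species reaches level 6.

5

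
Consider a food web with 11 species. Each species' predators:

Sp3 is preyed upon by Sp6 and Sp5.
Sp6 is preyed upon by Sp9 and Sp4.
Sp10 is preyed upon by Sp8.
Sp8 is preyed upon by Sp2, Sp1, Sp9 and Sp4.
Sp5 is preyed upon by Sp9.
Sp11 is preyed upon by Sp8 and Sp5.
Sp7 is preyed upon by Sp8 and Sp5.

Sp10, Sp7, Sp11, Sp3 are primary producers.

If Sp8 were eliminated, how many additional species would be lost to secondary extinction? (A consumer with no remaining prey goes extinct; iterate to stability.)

Remove Sp8.
Round 1: Sp1 (all prey gone), Sp2 (all prey gone) → extinct.
No further losses. Total secondary extinctions: 2.

2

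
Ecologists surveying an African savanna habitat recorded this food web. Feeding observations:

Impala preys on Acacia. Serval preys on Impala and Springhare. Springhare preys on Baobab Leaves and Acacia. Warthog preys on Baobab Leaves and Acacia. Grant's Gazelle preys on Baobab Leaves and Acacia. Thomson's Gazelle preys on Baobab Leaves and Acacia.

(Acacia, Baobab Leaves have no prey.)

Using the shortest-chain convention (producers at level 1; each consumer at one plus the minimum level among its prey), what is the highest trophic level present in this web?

Producers (level 1): Acacia, Baobab Leaves.
Following each consumer down to its lowest-level prey: Acacia → Impala → Serval (levels 1 through 3).
All prey of Serval (Impala 2, Springhare 2) are at level 2 or above, so Serval is at level 1 + 2 = 3.
Every consumer has at least one prey at level 2 or below, so none exceeds level 3.

3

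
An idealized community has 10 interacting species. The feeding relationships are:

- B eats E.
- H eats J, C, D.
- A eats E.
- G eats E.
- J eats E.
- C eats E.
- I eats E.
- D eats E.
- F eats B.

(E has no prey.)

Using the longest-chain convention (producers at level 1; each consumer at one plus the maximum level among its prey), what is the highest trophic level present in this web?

Producers (level 1): E.
E → J → H gives H level 3.
No species has a prey at level 3, so no species reaches level 4.

3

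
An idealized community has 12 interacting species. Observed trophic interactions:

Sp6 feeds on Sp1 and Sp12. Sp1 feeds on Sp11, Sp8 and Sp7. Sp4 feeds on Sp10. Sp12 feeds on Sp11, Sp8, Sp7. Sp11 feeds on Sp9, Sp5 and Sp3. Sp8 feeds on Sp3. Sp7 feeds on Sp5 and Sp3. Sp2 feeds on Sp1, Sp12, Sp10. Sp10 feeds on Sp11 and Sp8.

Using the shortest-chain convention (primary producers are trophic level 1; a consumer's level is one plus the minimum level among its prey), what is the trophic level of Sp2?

Trophic level 4

Sp3 is a producer → level 1.
Sp8 eats Sp3 → level 2.
Sp10 eats Sp8 → level 3.
Sp2 eats Sp10 → level 4.
No prey of Sp2 is below level 3, so 4 is the minimum.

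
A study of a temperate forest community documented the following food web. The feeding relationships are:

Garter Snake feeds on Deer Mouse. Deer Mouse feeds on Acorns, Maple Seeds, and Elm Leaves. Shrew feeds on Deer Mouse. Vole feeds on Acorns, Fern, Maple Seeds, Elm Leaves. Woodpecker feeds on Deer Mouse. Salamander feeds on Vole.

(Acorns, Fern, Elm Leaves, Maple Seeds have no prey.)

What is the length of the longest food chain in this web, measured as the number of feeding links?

2 links

One longest chain: Acorns → Vole → Salamander.
It has 3 species and 2 links.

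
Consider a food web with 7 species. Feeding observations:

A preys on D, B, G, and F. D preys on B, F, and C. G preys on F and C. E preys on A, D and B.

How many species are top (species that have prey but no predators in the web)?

1

Top species (has prey, but nothing eats it): E.
Count: 1.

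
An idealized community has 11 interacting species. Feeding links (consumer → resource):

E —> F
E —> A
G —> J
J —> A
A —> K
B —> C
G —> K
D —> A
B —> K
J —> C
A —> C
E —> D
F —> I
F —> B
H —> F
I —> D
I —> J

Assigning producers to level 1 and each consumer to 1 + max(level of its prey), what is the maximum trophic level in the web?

6

Producers (level 1): C, K.
C → A → J → I → F → E gives E level 6.
No species has a prey at level 6, so no species reaches level 7.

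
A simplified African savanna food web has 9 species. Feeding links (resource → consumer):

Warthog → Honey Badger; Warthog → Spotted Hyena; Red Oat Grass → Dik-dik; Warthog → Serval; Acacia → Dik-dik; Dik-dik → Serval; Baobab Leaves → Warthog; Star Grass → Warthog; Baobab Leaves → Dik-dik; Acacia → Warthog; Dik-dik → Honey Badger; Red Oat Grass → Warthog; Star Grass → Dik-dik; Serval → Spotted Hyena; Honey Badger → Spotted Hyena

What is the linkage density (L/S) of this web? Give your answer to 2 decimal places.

L/S = 1.67

There are L = 15 links among S = 9 species.
L/S = 15/9 = 1.6667 ≈ 1.67.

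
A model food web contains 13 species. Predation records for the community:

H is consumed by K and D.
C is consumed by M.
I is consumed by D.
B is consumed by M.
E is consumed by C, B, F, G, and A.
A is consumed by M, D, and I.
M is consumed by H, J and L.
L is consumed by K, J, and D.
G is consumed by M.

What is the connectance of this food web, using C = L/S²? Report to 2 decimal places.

The web has S = 13 species and L = 20 feeding links.
C = L / S² = 20 / 169 = 0.1183 ≈ 0.12.

C = 0.12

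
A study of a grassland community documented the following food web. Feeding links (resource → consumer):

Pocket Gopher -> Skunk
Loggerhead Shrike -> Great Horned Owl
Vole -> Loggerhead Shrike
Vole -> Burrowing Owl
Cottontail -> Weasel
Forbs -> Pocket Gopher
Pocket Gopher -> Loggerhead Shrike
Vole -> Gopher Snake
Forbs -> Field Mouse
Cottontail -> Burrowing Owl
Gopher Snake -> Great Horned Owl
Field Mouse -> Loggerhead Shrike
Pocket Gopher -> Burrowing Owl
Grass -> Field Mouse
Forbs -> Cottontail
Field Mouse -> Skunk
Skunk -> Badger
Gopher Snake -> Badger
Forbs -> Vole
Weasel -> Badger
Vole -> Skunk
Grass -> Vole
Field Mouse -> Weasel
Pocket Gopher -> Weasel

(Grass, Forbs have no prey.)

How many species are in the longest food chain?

4 species

One longest chain: Grass → Vole → Gopher Snake → Badger.
It has 4 species and 3 links.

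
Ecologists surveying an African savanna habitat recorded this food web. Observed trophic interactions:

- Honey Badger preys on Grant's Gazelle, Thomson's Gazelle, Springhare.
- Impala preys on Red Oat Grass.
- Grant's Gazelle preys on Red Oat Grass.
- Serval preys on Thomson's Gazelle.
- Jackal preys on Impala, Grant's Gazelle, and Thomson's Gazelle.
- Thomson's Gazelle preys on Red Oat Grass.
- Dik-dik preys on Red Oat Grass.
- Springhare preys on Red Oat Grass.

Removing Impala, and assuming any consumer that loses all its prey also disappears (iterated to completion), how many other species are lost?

Remove Impala.
Every predator of it retains at least one other prey: Jackal still has Thomson's Gazelle, Grant's Gazelle.
No consumer loses all prey, so no secondary extinctions occur.

0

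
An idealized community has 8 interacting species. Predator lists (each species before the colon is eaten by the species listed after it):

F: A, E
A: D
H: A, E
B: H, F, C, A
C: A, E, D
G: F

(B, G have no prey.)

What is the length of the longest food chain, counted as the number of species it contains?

4 species

One longest chain: B → H → A → D.
It has 4 species and 3 links.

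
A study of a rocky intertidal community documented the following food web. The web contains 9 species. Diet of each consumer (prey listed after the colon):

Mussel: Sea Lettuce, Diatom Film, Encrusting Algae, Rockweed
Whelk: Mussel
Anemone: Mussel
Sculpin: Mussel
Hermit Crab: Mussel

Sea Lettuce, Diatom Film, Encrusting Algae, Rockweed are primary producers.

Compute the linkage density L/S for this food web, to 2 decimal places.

There are L = 8 links among S = 9 species.
L/S = 8/9 = 0.8889 ≈ 0.89.

L/S = 0.89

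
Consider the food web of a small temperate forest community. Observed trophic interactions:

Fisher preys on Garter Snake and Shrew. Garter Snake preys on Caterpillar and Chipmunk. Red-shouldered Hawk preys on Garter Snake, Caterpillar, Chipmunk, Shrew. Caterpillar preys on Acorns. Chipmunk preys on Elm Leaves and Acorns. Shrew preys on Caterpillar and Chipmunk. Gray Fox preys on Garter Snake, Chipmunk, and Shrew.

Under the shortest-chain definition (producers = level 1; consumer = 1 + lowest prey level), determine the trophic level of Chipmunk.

Trophic level 2

Elm Leaves is a producer → level 1.
Chipmunk eats Elm Leaves → level 2.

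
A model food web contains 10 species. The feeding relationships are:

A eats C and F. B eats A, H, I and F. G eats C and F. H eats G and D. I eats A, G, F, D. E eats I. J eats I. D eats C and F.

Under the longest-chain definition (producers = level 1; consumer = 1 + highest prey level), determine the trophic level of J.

F is a producer → level 1.
A eats F (level 1); other prey at levels: C 1 → level 2.
I eats A (level 2); other prey at levels: F 1, G 2, D 2 → level 3.
J eats I → level 4.

Trophic level 4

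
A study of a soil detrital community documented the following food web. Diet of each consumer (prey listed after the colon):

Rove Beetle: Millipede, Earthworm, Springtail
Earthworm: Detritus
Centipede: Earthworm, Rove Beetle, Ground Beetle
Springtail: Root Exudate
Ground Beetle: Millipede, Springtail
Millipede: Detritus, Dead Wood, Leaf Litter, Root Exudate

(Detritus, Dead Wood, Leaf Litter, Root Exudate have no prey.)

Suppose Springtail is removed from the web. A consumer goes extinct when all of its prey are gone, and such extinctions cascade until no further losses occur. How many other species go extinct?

Remove Springtail.
Every predator of it retains at least one other prey: Rove Beetle still has Millipede, Earthworm; Ground Beetle still has Millipede.
No consumer loses all prey, so no secondary extinctions occur.

0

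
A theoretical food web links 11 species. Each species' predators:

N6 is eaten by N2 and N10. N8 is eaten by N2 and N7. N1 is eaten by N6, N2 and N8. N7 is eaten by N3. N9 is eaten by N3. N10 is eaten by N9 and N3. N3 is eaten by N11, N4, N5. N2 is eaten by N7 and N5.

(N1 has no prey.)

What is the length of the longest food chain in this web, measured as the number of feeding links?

5 links

One longest chain: N1 → N8 → N2 → N7 → N3 → N4.
It has 6 species and 5 links.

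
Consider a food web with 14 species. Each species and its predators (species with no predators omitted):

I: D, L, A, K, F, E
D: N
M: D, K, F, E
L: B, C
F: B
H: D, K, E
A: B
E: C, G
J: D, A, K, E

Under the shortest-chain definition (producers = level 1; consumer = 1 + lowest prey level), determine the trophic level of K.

Trophic level 2

M is a producer → level 1.
K eats M → level 2.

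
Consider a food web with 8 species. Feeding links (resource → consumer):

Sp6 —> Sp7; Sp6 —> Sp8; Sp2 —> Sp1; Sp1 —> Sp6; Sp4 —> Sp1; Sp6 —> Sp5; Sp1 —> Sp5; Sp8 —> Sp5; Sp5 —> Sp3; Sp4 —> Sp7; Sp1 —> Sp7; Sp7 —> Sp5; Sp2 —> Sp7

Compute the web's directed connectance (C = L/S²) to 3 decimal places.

C = 0.203

The web has S = 8 species and L = 13 feeding links.
C = L / S² = 13 / 64 = 0.2031 ≈ 0.203.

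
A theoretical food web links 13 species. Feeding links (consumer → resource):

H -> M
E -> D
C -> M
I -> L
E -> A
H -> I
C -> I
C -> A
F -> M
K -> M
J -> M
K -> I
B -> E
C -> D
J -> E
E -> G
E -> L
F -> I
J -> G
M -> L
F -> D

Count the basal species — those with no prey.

Basal species (no prey listed): D, G, L, A.
Count: 4.

4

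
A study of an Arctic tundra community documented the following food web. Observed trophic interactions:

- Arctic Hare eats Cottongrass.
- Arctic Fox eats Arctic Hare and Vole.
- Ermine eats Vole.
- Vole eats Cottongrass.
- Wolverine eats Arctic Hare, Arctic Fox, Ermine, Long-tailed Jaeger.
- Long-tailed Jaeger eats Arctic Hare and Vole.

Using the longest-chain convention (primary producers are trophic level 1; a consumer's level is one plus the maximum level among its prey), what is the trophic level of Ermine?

Cottongrass is a producer → level 1.
Vole eats Cottongrass → level 2.
Ermine eats Vole → level 3.

Trophic level 3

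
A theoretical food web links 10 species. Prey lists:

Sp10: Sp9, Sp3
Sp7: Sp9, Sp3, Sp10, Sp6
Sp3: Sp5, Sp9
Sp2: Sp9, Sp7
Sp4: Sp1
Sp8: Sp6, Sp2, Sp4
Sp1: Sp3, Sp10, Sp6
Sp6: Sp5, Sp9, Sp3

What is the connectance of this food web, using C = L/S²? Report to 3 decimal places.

C = 0.200

The web has S = 10 species and L = 20 feeding links.
C = L / S² = 20 / 100 = 0.2000 ≈ 0.200.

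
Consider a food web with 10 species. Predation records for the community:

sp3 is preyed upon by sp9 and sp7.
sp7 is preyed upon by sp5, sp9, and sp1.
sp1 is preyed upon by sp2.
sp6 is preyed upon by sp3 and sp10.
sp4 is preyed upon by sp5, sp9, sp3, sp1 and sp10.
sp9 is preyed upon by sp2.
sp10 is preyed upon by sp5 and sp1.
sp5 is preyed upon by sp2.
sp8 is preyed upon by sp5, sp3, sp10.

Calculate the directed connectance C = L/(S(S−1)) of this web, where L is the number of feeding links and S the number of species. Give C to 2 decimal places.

The web has S = 10 species and L = 20 feeding links.
C = L / (S(S−1)) = 20 / 90 = 0.2222 ≈ 0.22.

C = 0.22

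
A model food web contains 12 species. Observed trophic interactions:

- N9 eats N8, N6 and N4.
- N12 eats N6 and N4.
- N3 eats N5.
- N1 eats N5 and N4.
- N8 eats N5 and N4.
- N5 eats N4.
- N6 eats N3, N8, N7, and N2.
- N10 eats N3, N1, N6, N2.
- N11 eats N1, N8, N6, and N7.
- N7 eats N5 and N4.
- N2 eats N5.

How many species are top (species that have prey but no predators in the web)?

4

Top species (has prey, but nothing eats it): N11, N12, N9, N10.
Count: 4.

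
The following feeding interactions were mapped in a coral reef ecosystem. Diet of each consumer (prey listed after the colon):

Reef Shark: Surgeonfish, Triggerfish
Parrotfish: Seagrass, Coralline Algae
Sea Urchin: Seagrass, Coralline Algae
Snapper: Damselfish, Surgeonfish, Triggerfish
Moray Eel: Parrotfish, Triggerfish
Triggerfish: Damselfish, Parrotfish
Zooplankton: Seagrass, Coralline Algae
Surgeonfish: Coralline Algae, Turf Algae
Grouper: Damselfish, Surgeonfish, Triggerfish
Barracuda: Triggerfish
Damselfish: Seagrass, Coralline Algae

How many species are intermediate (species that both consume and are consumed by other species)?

4

Intermediate species (has both prey and predators): Damselfish, Surgeonfish, Parrotfish, Triggerfish.
Count: 4.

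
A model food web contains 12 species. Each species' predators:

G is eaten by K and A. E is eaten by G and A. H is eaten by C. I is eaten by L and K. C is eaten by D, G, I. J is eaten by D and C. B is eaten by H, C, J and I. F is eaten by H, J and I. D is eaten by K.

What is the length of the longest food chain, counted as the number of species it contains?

One longest chain: F → J → C → G → A.
It has 5 species and 4 links.

5 species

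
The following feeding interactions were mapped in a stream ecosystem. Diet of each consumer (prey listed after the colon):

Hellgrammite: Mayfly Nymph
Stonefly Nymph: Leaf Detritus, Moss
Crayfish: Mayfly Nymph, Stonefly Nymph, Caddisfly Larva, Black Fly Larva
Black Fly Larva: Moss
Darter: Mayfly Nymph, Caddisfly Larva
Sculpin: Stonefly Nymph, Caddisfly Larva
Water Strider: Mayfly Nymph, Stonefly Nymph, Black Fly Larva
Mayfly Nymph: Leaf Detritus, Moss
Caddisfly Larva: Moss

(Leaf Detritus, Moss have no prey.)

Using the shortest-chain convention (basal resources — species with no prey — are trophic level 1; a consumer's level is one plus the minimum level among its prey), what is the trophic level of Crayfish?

Leaf Detritus has no prey (basal) → level 1.
Mayfly Nymph eats Leaf Detritus → level 2.
Crayfish eats Mayfly Nymph → level 3.
No prey of Crayfish is below level 2, so 3 is the minimum.

Trophic level 3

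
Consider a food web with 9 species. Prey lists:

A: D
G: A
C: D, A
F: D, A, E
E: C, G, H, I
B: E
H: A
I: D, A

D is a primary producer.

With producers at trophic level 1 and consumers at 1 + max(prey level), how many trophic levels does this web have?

5

Producers (level 1): D.
D → A → C → E → B gives B level 5.
No species has a prey at level 5, so no species reaches level 6.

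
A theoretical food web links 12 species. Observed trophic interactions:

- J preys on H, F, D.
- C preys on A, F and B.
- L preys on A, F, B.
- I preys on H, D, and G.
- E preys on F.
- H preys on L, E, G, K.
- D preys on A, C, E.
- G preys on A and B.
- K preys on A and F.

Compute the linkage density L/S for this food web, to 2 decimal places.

L/S = 2.00

There are L = 24 links among S = 12 species.
L/S = 24/12 = 2.0000 ≈ 2.00.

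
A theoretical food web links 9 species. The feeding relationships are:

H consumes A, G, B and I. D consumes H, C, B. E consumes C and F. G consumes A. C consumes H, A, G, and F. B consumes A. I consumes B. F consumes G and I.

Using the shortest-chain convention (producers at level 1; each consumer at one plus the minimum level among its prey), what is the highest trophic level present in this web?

3

Producers (level 1): A.
Following each consumer down to its lowest-level prey: A → B → I (levels 1 through 3).
All prey of I (B 2) are at level 2 or above, so I is at level 1 + 2 = 3.
Every consumer has at least one prey at level 2 or below, so none exceeds level 3.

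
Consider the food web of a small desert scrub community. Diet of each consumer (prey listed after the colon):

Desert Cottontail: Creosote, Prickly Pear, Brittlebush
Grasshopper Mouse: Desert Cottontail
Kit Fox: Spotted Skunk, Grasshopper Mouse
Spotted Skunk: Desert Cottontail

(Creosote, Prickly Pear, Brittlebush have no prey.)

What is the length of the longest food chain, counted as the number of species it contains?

One longest chain: Creosote → Desert Cottontail → Spotted Skunk → Kit Fox.
It has 4 species and 3 links.

4 species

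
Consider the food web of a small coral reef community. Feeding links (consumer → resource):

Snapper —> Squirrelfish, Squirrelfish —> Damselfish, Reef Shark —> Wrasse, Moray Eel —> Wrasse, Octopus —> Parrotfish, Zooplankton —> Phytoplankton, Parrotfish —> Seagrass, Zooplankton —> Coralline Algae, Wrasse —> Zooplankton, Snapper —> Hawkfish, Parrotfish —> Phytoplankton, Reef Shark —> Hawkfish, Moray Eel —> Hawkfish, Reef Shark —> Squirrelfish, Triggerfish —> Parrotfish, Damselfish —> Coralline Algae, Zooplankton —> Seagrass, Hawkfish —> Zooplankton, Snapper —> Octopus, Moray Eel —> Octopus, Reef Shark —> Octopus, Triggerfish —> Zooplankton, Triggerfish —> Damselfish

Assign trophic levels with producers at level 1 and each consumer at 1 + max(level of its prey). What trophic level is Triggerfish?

Coralline Algae is a producer → level 1.
Damselfish eats Coralline Algae → level 2.
Triggerfish eats Damselfish (level 2); other prey at levels: Parrotfish 2, Zooplankton 2 → level 3.

Trophic level 3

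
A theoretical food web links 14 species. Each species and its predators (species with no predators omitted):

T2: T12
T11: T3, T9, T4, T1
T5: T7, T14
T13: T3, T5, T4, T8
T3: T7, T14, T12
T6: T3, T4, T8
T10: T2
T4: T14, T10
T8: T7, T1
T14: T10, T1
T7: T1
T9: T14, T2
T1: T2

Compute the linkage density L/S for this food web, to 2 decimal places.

There are L = 28 links among S = 14 species.
L/S = 28/14 = 2.0000 ≈ 2.00.

L/S = 2.00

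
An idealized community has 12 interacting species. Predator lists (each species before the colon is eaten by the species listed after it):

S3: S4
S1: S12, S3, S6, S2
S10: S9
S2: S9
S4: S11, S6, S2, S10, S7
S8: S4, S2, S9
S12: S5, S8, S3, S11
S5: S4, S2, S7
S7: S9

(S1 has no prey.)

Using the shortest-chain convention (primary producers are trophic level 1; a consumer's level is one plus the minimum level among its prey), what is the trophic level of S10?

S1 is a producer → level 1.
S3 eats S1 → level 2.
S4 eats S3 → level 3.
S10 eats S4 → level 4.
No prey of S10 is below level 3, so 4 is the minimum.

Trophic level 4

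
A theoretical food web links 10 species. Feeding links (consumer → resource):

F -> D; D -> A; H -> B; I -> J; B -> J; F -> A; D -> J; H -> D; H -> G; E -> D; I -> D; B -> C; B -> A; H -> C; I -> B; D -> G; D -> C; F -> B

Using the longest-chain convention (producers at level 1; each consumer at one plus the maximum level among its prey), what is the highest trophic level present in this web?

Producers (level 1): C, G, J, A.
C → D → E gives E level 3.
No species has a prey at level 3, so no species reaches level 4.

3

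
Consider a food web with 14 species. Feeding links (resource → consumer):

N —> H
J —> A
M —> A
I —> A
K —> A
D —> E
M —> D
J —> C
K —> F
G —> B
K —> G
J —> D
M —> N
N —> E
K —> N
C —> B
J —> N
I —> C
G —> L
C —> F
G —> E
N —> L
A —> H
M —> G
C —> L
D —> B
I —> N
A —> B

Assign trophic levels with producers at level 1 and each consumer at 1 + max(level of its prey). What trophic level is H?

Trophic level 3

J is a producer → level 1.
N eats J (level 1); other prey at levels: M 1, I 1, K 1 → level 2.
H eats N (level 2); other prey at levels: A 2 → level 3.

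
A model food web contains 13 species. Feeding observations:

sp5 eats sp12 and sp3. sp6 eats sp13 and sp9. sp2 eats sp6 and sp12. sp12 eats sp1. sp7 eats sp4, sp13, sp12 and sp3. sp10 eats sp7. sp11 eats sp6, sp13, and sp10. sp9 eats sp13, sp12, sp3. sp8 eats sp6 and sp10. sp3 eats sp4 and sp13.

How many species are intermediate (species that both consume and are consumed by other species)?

6

Intermediate species (has both prey and predators): sp3, sp12, sp7, sp9, sp10, sp6.
Count: 6.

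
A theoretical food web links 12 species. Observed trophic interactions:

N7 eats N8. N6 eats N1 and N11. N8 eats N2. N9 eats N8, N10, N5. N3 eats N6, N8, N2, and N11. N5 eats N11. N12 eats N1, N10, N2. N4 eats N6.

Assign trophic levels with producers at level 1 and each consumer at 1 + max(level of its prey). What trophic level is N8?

N2 is a producer → level 1.
N8 eats N2 → level 2.

Trophic level 2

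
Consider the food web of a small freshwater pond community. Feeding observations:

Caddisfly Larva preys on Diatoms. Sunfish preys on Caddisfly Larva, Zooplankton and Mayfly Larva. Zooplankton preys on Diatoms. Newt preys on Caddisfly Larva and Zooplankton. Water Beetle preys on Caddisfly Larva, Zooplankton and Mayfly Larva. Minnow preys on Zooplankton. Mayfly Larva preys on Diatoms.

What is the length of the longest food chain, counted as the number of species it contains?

3 species

One longest chain: Diatoms → Zooplankton → Sunfish.
It has 3 species and 2 links.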